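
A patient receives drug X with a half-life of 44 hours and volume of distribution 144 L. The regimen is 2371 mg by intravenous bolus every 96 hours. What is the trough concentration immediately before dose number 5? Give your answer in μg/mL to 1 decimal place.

f = (1/2)^(τ/t½) = (1/2)^(96/44) ≈ 0.2204.
C₀ = D/Vd = 2371/144 ≈ 16.465 μg/mL.
Before the 5th dose, 4 doses have been given. Superposition: Cmin = C₀·(f + f² + … + f^4).
≈ 16.465 × (0.2204 + 0.0486 + 0.0107 + 0.0024) ≈ 16.465 × 0.2821 ≈ 4.645 μg/mL.

4.6 μg/mL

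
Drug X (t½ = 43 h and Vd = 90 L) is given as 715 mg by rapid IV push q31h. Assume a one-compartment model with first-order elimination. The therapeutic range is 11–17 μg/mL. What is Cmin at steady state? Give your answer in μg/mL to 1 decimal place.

12.3 μg/mL

τ/t½ = 31/43 ≈ 0.72093, so fraction remaining f = (1/2)^(31/43) ≈ 0.6067.
Each bolus raises the concentration by D/Vd = 715/90 ≈ 7.944 μg/mL.
Steady-state trough Cmin,ss = C₀·f/(1−f) ≈ 7.944 × 0.6067/0.3933 ≈ 12.254 μg/mL.
Trough 12.3 μg/mL vs MEC 11 μg/mL: adequate.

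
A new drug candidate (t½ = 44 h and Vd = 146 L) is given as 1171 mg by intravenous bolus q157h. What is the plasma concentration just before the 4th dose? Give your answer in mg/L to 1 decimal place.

f = (1/2)^(τ/t½) = (1/2)^(157/44) ≈ 0.0843.
C₀ = D/Vd = 1171/146 ≈ 8.021 mg/L.
Before the 4th dose, 3 doses have been given. Superposition: Cmin = C₀·(f + f² + … + f^3).
≈ 8.021 × (0.0843 + 0.0071 + 0.0006) ≈ 8.021 × 0.0920 ≈ 0.738 mg/L.

0.7 mg/L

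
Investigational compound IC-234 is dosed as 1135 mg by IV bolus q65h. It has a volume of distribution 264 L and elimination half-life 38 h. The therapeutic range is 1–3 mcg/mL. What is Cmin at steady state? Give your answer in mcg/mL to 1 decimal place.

1.9 mcg/mL

τ/t½ = 65/38 ≈ 1.7105, so fraction remaining f = (1/2)^(65/38) ≈ 0.3055.
Single-dose peak C₀ = D/Vd = 1135/264 ≈ 4.299 mcg/mL.
Steady-state trough Cmin,ss = C₀·f/(1−f) ≈ 4.299 × 0.3055/0.6945 ≈ 1.891 mcg/mL.
Trough 1.9 mcg/mL vs MEC 1 mcg/mL: adequate.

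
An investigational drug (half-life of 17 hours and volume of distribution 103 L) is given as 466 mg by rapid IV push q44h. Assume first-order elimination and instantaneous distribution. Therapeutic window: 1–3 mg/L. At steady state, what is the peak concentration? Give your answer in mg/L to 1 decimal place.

5.4 mg/L

k = ln2/t½ = ln2/17 ≈ 0.040773 h⁻¹; fraction remaining f = e^(−kτ) = e^(−0.040773×44) ≈ 0.1663.
Accumulation ratio R = 1/(1 − f) ≈ 1/0.8337 ≈ 1.1995.
Each bolus raises the concentration by D/Vd = 466/103 ≈ 4.524 mg/L.
Steady-state peak Cmax,ss = C₀·R ≈ 4.524 × 1.1995 ≈ 5.427 mg/L.
Peak 5.4 mg/L vs MTC 3 mg/L: exceeds toxic threshold.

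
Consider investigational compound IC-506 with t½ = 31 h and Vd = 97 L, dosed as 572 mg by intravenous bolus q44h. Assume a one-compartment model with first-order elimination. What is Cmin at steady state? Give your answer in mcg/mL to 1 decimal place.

τ/t½ = 44/31 ≈ 1.4194, so fraction remaining f = (1/2)^(44/31) ≈ 0.3739.
Each bolus raises the concentration by D/Vd = 572/97 ≈ 5.897 mcg/mL.
Steady-state trough Cmin,ss = C₀·f/(1−f) ≈ 5.897 × 0.3739/0.6261 ≈ 3.522 mcg/mL.

3.5 mcg/mL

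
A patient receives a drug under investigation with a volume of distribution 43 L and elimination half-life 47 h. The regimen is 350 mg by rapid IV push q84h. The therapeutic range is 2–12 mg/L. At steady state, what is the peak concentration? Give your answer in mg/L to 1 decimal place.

11.5 mg/L

k = ln2/t½ = ln2/47 ≈ 0.014748 h⁻¹; fraction remaining f = e^(−kτ) = e^(−0.014748×84) ≈ 0.2897.
Accumulation ratio R = 1/(1 − f) ≈ 1/0.7103 ≈ 1.4079.
Single-dose peak C₀ = D/Vd = 350/43 ≈ 8.140 mg/L.
Steady-state peak Cmax,ss = C₀·R ≈ 8.140 × 1.4079 ≈ 11.460 mg/L.
Peak 11.5 mg/L vs MTC 12 mg/L: below toxic threshold.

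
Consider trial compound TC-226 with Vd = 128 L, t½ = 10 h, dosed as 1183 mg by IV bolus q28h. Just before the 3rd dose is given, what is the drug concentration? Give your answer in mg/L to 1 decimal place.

1.5 mg/L

f = (1/2)^(τ/t½) = (1/2)^(28/10) ≈ 0.1436.
C₀ = D/Vd = 1183/128 ≈ 9.242 mg/L.
Before the 3rd dose, 2 doses have been given. Superposition: Cmin = C₀·(f + f²).
≈ 9.242 × (0.1436 + 0.0206) ≈ 9.242 × 0.1642 ≈ 1.518 mg/L.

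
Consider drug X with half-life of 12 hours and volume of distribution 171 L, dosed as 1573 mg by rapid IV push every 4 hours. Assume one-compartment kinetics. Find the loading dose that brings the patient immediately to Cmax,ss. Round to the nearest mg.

f = (1/2)^(4/12) ≈ 0.793701; accumulation ratio R = 1/(1−f) ≈ 4.84733.
Loading dose to hit Cmax,ss on first dose: D_load = D_maint·R ≈ 1573 × 4.84733 ≈ 7624.85 mg.

7625 mg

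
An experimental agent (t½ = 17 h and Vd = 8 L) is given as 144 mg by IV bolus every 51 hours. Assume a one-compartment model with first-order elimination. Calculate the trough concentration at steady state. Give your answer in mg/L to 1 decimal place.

2.6 mg/L

The dosing interval is 3 half-lives, so f = 2^(−3) = 0.125.
Accumulation ratio R = 1/(1 − f) = 1/0.875 = 8/7.
Single-dose peak C₀ = D/Vd = 144/8 = 18 mg/L.
Steady-state peak Cmax,ss = C₀·R = 18 × 8/7 ≈ 20.571 mg/L.
Steady-state trough Cmin,ss = Cmax,ss·f ≈ 20.571 × 0.125 ≈ 2.571 mg/L.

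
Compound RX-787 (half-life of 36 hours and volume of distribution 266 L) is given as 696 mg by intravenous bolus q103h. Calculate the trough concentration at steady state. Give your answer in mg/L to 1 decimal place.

Over one 103-h interval, 103/36 ≈ 2.8611 half-lives elapse, leaving f ≈ 0.1376 of each dose.
Each bolus raises the concentration by D/Vd = 696/266 ≈ 2.617 mg/L.
Steady-state trough Cmin,ss = C₀·f/(1−f) ≈ 2.617 × 0.1376/0.8624 ≈ 0.418 mg/L.

0.4 mg/L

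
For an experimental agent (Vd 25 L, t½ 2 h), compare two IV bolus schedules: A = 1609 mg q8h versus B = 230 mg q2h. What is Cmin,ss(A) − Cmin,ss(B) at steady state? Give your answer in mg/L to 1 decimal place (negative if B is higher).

-4.9 mg/L

Regimen A: f = (1/2)^(8/2) ≈ 0.0625; Cmin,ss = (1609/25)·f/(1−f) ≈ 4.291 mg/L.
Regimen B: f = (1/2)^(2/2) ≈ 0.5000; Cmin,ss = (230/25)·f/(1−f) ≈ 9.200 mg/L.
Difference ≈ 4.291 − 9.200 ≈ -4.909 mg/L.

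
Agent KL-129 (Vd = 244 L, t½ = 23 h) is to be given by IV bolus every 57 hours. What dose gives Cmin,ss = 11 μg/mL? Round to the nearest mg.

12272 mg

τ/t½ = 57/23 ≈ 2.4783, so f = (1/2)^(57/23) ≈ 0.179461.
Cmin,ss = (D/Vd)·f/(1−f), so D = Cmin,ss·Vd·(1−f)/f.
D = 11 × 244 × (1−f)/f ≈ 11 × 244 × 4.57224 ≈ 12271.89 mg.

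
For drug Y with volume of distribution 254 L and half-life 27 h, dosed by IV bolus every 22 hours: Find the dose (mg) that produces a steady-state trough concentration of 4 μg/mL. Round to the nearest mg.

τ/t½ = 22/27 ≈ 0.81481, so f = (1/2)^(22/27) ≈ 0.568481.
Cmin,ss = (D/Vd)·f/(1−f), so D = Cmin,ss·Vd·(1−f)/f.
D = 4 × 254 × (1−f)/f ≈ 4 × 254 × 0.75907 ≈ 771.22 mg.

771 mg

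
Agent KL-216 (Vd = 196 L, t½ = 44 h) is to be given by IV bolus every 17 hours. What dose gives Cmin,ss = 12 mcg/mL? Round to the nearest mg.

722 mg

τ/t½ = 17/44 ≈ 0.38636, so f = (1/2)^(17/44) ≈ 0.765056.
Cmin,ss = (D/Vd)·f/(1−f), so D = Cmin,ss·Vd·(1−f)/f.
D = 12 × 196 × (1−f)/f ≈ 12 × 196 × 0.30709 ≈ 722.28 mg.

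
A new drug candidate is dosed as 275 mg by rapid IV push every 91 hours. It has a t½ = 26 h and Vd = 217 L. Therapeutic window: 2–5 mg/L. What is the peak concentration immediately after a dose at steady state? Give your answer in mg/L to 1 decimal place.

Over one 91-h interval, 91/26 ≈ 3.5 half-lives elapse, leaving f ≈ 0.0884 of each dose.
At steady state, accumulation factor R = 1/(1 − e^(−kτ)) ≈ 1.0970.
Single-dose peak C₀ = D/Vd = 275/217 ≈ 1.267 mg/L.
Steady-state peak Cmax,ss = C₀·R ≈ 1.267 × 1.0970 ≈ 1.390 mg/L.
Peak 1.4 mg/L vs MTC 5 mg/L: below toxic threshold.

1.4 mg/L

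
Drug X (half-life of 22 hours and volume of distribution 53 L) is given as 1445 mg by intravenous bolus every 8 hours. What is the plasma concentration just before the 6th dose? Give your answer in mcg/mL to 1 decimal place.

68.1 mcg/mL

f = (1/2)^(τ/t½) = (1/2)^(8/22) ≈ 0.7772.
C₀ = D/Vd = 1445/53 ≈ 27.264 mcg/mL.
Before the 6th dose, 5 doses have been given. Superposition: Cmin = C₀·(f + f² + … + f^5).
≈ 27.264 × (0.7772 + 0.6040 + 0.4695 + 0.3649 + 0.2836) ≈ 27.264 × 2.4992 ≈ 68.138 mcg/mL.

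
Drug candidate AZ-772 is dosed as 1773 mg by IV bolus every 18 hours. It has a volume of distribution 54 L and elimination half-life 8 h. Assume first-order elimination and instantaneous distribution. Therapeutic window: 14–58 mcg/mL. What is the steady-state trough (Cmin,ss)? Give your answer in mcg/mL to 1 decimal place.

8.7 mcg/mL

Over one 18-h interval, 18/8 ≈ 2.25 half-lives elapse, leaving f ≈ 0.2102 of each dose.
At steady state, accumulation factor R = 1/(1 − e^(−kτ)) ≈ 1.2661.
Single-dose peak C₀ = D/Vd = 1773/54 ≈ 32.833 mcg/mL.
Steady-state peak Cmax,ss = C₀·R ≈ 32.833 × 1.2661 ≈ 41.570 mcg/mL.
One interval later, Cmin,ss = Cmax,ss·e^(−kτ) ≈ 41.570 × 0.2102 ≈ 8.738 mcg/mL.
Trough 8.7 mcg/mL vs MEC 14 mcg/mL: subtherapeutic.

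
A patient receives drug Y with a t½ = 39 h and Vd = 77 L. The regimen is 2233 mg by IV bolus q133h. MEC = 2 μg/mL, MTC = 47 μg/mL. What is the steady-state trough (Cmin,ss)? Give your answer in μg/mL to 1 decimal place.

3.0 μg/mL

τ/t½ = 133/39 ≈ 3.4103, so fraction remaining f = (1/2)^(133/39) ≈ 0.0941.
Each bolus raises the concentration by D/Vd = 2233/77 ≈ 29.000 μg/mL.
Steady-state trough Cmin,ss = C₀·f/(1−f) ≈ 29.000 × 0.0941/0.9059 ≈ 3.012 μg/mL.
Trough 3.0 μg/mL vs MEC 2 μg/mL: adequate.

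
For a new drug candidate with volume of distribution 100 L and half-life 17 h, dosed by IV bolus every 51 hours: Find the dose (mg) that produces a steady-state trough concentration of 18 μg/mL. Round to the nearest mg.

τ/t½ = 51/17 ≈ 3, so f = (1/2)^(51/17) ≈ 0.125000.
Cmin,ss = (D/Vd)·f/(1−f), so D = Cmin,ss·Vd·(1−f)/f.
D = 18 × 100 × (1−f)/f ≈ 18 × 100 × 7.00000 ≈ 12600.00 mg.

12600 mg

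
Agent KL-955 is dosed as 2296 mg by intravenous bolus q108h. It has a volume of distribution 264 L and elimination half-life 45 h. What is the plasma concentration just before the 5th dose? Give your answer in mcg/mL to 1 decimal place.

2.0 mcg/mL

f = (1/2)^(τ/t½) = (1/2)^(108/45) ≈ 0.1895.
C₀ = D/Vd = 2296/264 ≈ 8.697 mcg/mL.
Before the 5th dose, 4 doses have been given. Superposition: Cmin = C₀·(f + f² + … + f^4).
≈ 8.697 × (0.1895 + 0.0359 + 0.0068 + 0.0013) ≈ 8.697 × 0.2335 ≈ 2.031 mcg/mL.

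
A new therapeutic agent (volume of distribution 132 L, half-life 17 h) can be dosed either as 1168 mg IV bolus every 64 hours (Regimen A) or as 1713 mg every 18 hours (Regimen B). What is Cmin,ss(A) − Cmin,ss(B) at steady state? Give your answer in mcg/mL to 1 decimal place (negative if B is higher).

Regimen A: f = (1/2)^(64/17) ≈ 0.0736; Cmin,ss = (1168/132)·f/(1−f) ≈ 0.703 mcg/mL.
Regimen B: f = (1/2)^(18/17) ≈ 0.4800; Cmin,ss = (1713/132)·f/(1−f) ≈ 11.979 mcg/mL.
Difference ≈ 0.703 − 11.979 ≈ -11.276 mcg/mL.

-11.3 mcg/mL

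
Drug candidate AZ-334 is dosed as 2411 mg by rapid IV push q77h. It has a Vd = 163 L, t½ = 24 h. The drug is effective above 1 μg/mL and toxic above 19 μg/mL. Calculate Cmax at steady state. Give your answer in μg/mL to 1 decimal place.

16.6 μg/mL

k = ln2/t½ = ln2/24 ≈ 0.028881 h⁻¹; fraction remaining f = e^(−kτ) = e^(−0.028881×77) ≈ 0.1082.
At steady state, accumulation factor R = 1/(1 − e^(−kτ)) ≈ 1.1213.
Each bolus raises the concentration by D/Vd = 2411/163 ≈ 14.791 μg/mL.
Cmax,ss = C₀/(1 − f) ≈ 14.791/0.8918 ≈ 16.586 μg/mL.
Peak 16.6 μg/mL vs MTC 19 μg/mL: below toxic threshold.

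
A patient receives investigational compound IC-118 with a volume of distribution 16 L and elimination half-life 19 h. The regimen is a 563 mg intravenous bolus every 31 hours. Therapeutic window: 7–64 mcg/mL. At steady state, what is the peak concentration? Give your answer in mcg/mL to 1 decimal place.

52.0 mcg/mL

Over one 31-h interval, 31/19 ≈ 1.6316 half-lives elapse, leaving f ≈ 0.3227 of each dose.
Accumulation ratio R = 1/(1 − f) ≈ 1/0.6773 ≈ 1.4765.
Each bolus raises the concentration by D/Vd = 563/16 ≈ 35.188 mcg/mL.
Cmax,ss = C₀/(1 − f) ≈ 35.188/0.6773 ≈ 51.953 mcg/mL.
Peak 52.0 mcg/mL vs MTC 64 mcg/mL: below toxic threshold.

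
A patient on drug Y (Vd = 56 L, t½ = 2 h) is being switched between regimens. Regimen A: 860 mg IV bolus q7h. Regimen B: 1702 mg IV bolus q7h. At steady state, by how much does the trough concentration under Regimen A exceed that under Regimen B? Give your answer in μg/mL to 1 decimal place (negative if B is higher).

Regimen A: f = (1/2)^(7/2) ≈ 0.0884; Cmin,ss = (860/56)·f/(1−f) ≈ 1.489 μg/mL.
Regimen B: f = (1/2)^(7/2) ≈ 0.0884; Cmin,ss = (1702/56)·f/(1−f) ≈ 2.947 μg/mL.
Difference ≈ 1.489 − 2.947 ≈ -1.458 μg/mL.

-1.5 μg/mL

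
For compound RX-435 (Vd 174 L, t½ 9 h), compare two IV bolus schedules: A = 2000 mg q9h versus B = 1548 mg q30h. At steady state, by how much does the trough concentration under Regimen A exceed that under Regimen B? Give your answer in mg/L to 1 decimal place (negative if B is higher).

Regimen A: f = (1/2)^(9/9) ≈ 0.5000; Cmin,ss = (2000/174)·f/(1−f) ≈ 11.494 mg/L.
Regimen B: f = (1/2)^(30/9) ≈ 0.0992; Cmin,ss = (1548/174)·f/(1−f) ≈ 0.980 mg/L.
Difference ≈ 11.494 − 0.980 ≈ 10.514 mg/L.

10.5 mg/L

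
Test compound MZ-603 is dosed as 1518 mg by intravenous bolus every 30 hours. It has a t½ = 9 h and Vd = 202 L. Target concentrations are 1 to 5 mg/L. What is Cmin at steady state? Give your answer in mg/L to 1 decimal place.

Over one 30-h interval, 30/9 ≈ 3.3333 half-lives elapse, leaving f ≈ 0.0992 of each dose.
Accumulation ratio R = 1/(1 − f) ≈ 1/0.9008 ≈ 1.1101.
Single-dose peak C₀ = D/Vd = 1518/202 ≈ 7.515 mg/L.
Steady-state peak Cmax,ss = C₀·R ≈ 7.515 × 1.1101 ≈ 8.342 mg/L.
One interval later, Cmin,ss = Cmax,ss·e^(−kτ) ≈ 8.342 × 0.0992 ≈ 0.828 mg/L.
Trough 0.8 mg/L vs MEC 1 mg/L: subtherapeutic.

0.8 mg/L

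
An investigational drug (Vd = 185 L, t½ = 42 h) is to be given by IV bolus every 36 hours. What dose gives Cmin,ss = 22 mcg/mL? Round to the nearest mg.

τ/t½ = 36/42 ≈ 0.85714, so f = (1/2)^(36/42) ≈ 0.552045.
Cmin,ss = (D/Vd)·f/(1−f), so D = Cmin,ss·Vd·(1−f)/f.
D = 22 × 185 × (1−f)/f ≈ 22 × 185 × 0.81145 ≈ 3302.60 mg.

3303 mg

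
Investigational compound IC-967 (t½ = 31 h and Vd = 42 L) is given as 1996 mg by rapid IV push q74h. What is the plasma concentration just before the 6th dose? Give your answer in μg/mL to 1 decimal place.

11.2 μg/mL

f = (1/2)^(τ/t½) = (1/2)^(74/31) ≈ 0.1912.
C₀ = D/Vd = 1996/42 ≈ 47.524 μg/mL.
Before the 6th dose, 5 doses have been given. Superposition: Cmin = C₀·(f + f² + … + f^5).
≈ 47.524 × (0.1912 + 0.0366 + 0.0070 + 0.0013 + 0.0003) ≈ 47.524 × 0.2364 ≈ 11.235 μg/mL.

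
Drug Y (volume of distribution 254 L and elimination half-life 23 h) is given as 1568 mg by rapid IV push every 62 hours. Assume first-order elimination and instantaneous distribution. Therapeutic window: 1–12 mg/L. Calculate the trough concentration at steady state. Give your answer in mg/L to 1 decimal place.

1.1 mg/L

Over one 62-h interval, 62/23 ≈ 2.6957 half-lives elapse, leaving f ≈ 0.1544 of each dose.
Each bolus raises the concentration by D/Vd = 1568/254 ≈ 6.173 mg/L.
Steady-state trough Cmin,ss = C₀·f/(1−f) ≈ 6.173 × 0.1544/0.8456 ≈ 1.127 mg/L.
Trough 1.1 mg/L vs MEC 1 mg/L: adequate.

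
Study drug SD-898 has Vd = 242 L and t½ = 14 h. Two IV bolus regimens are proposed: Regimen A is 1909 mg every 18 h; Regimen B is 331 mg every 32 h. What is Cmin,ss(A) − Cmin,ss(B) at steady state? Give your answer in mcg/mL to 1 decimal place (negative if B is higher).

Regimen A: f = (1/2)^(18/14) ≈ 0.4102; Cmin,ss = (1909/242)·f/(1−f) ≈ 5.486 mcg/mL.
Regimen B: f = (1/2)^(32/14) ≈ 0.2051; Cmin,ss = (331/242)·f/(1−f) ≈ 0.353 mcg/mL.
Difference ≈ 5.486 − 0.353 ≈ 5.133 mcg/mL.

5.1 mcg/mL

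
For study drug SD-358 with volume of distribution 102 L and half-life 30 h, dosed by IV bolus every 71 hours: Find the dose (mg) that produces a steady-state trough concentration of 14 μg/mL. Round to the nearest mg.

τ/t½ = 71/30 ≈ 2.3667, so f = (1/2)^(71/30) ≈ 0.193893.
Cmin,ss = (D/Vd)·f/(1−f), so D = Cmin,ss·Vd·(1−f)/f.
D = 14 × 102 × (1−f)/f ≈ 14 × 102 × 4.15748 ≈ 5936.88 mg.

5937 mg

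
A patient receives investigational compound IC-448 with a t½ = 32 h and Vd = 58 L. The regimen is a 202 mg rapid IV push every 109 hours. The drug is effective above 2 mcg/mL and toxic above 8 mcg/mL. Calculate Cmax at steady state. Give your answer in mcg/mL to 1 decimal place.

Over one 109-h interval, 109/32 ≈ 3.4062 half-lives elapse, leaving f ≈ 0.0943 of each dose.
Accumulation ratio R = 1/(1 − f) ≈ 1/0.9057 ≈ 1.1041.
Each bolus raises the concentration by D/Vd = 202/58 ≈ 3.483 mcg/mL.
Steady-state peak Cmax,ss = C₀·R ≈ 3.483 × 1.1041 ≈ 3.846 mcg/mL.
Peak 3.8 mcg/mL vs MTC 8 mcg/mL: below toxic threshold.

3.8 mcg/mL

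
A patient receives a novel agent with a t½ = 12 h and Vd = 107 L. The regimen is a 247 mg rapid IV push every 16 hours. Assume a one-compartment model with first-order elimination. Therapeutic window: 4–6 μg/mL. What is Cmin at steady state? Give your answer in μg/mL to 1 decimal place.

Over one 16-h interval, 16/12 ≈ 1.3333 half-lives elapse, leaving f ≈ 0.3969 of each dose.
Single-dose peak C₀ = D/Vd = 247/107 ≈ 2.308 μg/mL.
Steady-state trough Cmin,ss = C₀·f/(1−f) ≈ 2.308 × 0.3969/0.6031 ≈ 1.519 μg/mL.
Trough 1.5 μg/mL vs MEC 4 μg/mL: subtherapeutic.

1.5 μg/mL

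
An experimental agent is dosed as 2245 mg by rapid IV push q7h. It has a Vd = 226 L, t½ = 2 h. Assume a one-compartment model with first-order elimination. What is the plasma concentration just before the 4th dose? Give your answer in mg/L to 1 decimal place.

f = (1/2)^(τ/t½) = (1/2)^(7/2) ≈ 0.0884.
C₀ = D/Vd = 2245/226 ≈ 9.934 mg/L.
Before the 4th dose, 3 doses have been given. Superposition: Cmin = C₀·(f + f² + … + f^3).
≈ 9.934 × (0.0884 + 0.0078 + 0.0007) ≈ 9.934 × 0.0969 ≈ 0.963 mg/L.

1.0 mg/L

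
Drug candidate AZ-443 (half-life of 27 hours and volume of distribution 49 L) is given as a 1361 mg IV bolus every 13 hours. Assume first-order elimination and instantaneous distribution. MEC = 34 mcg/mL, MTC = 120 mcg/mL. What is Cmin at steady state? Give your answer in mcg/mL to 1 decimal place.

70.1 mcg/mL

Over one 13-h interval, 13/27 ≈ 0.48148 half-lives elapse, leaving f ≈ 0.7162 of each dose.
Single-dose peak C₀ = D/Vd = 1361/49 ≈ 27.776 mcg/mL.
Steady-state trough Cmin,ss = C₀·f/(1−f) ≈ 27.776 × 0.7162/0.2838 ≈ 70.096 mcg/mL.
Trough 70.1 mcg/mL vs MEC 34 mcg/mL: adequate.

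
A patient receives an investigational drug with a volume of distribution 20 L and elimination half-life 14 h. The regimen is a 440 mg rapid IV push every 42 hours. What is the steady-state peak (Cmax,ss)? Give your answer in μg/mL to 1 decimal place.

25.1 μg/mL

The dosing interval is 3 half-lives, so f = 2^(−3) = 0.125.
Accumulation ratio R = 1/(1 − f) = 1/0.875 = 8/7.
Single-dose peak C₀ = D/Vd = 440/20 = 22 μg/mL.
Steady-state peak Cmax,ss = C₀·R = 22 × 8/7 ≈ 25.143 μg/mL.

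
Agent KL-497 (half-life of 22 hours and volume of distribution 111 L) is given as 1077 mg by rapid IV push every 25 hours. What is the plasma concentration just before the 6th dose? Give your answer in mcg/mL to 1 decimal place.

7.9 mcg/mL

f = (1/2)^(τ/t½) = (1/2)^(25/22) ≈ 0.4549.
C₀ = D/Vd = 1077/111 ≈ 9.703 mcg/mL.
Before the 6th dose, 5 doses have been given. Superposition: Cmin = C₀·(f + f² + … + f^5).
≈ 9.703 × (0.4549 + 0.2069 + 0.0941 + 0.0428 + 0.0195) ≈ 9.703 × 0.8182 ≈ 7.939 mcg/mL.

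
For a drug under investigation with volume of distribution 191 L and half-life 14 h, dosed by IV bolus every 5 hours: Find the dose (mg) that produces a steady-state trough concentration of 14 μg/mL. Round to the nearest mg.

τ/t½ = 5/14 ≈ 0.35714, so f = (1/2)^(5/14) ≈ 0.780709.
Cmin,ss = (D/Vd)·f/(1−f), so D = Cmin,ss·Vd·(1−f)/f.
D = 14 × 191 × (1−f)/f ≈ 14 × 191 × 0.28089 ≈ 751.10 mg.

751 mg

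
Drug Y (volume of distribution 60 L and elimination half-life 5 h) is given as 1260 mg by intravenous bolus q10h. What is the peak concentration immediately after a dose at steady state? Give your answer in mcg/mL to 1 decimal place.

28.0 mcg/mL

The dosing interval is 2 half-lives, so f = 2^(−2) = 0.25.
Accumulation ratio R = 1/(1 − f) = 1/0.75 = 4/3.
Single-dose peak C₀ = D/Vd = 1260/60 = 21 mcg/mL.
Steady-state peak Cmax,ss = C₀·R = 21 × 4/3 ≈ 28.000 mcg/mL.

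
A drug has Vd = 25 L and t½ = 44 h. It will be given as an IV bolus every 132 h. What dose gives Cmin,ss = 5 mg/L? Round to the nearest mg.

875 mg

τ/t½ = 132/44 ≈ 3, so f = (1/2)^(132/44) ≈ 0.125000.
Cmin,ss = (D/Vd)·f/(1−f), so D = Cmin,ss·Vd·(1−f)/f.
D = 5 × 25 × (1−f)/f ≈ 5 × 25 × 7.00000 ≈ 875.00 mg.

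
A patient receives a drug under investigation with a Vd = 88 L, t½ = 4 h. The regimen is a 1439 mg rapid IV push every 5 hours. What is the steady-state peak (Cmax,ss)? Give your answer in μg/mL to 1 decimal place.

28.2 μg/mL

k = ln2/t½ = ln2/4 ≈ 0.173287 h⁻¹; fraction remaining f = e^(−kτ) = e^(−0.173287×5) ≈ 0.4204.
Accumulation ratio R = 1/(1 − f) ≈ 1/0.5796 ≈ 1.7253.
Each bolus raises the concentration by D/Vd = 1439/88 ≈ 16.352 μg/mL.
Cmax,ss = C₀/(1 − f) ≈ 16.352/0.5796 ≈ 28.213 μg/mL.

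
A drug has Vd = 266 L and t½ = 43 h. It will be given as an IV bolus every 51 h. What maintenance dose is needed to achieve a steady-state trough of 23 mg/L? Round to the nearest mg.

7802 mg

τ/t½ = 51/43 ≈ 1.186, so f = (1/2)^(51/43) ≈ 0.439506.
Cmin,ss = (D/Vd)·f/(1−f), so D = Cmin,ss·Vd·(1−f)/f.
D = 23 × 266 × (1−f)/f ≈ 23 × 266 × 1.27528 ≈ 7802.16 mg.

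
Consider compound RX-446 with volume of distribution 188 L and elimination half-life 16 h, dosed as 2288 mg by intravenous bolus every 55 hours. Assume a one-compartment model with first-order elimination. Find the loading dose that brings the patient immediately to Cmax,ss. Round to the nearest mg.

f = (1/2)^(55/16) ≈ 0.092302; accumulation ratio R = 1/(1−f) ≈ 1.10169.
Loading dose to hit Cmax,ss on first dose: D_load = D_maint·R ≈ 2288 × 1.10169 ≈ 2520.67 mg.

2521 mg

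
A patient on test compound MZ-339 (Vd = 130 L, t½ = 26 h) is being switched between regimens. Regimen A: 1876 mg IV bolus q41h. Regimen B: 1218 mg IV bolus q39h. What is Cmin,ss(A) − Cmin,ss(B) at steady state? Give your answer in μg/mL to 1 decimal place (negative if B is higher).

2.2 μg/mL

Regimen A: f = (1/2)^(41/26) ≈ 0.3352; Cmin,ss = (1876/130)·f/(1−f) ≈ 7.276 μg/mL.
Regimen B: f = (1/2)^(39/26) ≈ 0.3536; Cmin,ss = (1218/130)·f/(1−f) ≈ 5.125 μg/mL.
Difference ≈ 7.276 − 5.125 ≈ 2.151 μg/mL.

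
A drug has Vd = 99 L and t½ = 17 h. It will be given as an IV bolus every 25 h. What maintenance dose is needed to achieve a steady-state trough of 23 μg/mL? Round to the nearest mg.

τ/t½ = 25/17 ≈ 1.4706, so f = (1/2)^(25/17) ≈ 0.360835.
Cmin,ss = (D/Vd)·f/(1−f), so D = Cmin,ss·Vd·(1−f)/f.
D = 23 × 99 × (1−f)/f ≈ 23 × 99 × 1.77135 ≈ 4033.36 mg.

4033 mg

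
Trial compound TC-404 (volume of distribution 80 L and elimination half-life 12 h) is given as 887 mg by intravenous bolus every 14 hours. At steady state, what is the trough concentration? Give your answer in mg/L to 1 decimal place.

8.9 mg/L

Over one 14-h interval, 14/12 ≈ 1.1667 half-lives elapse, leaving f ≈ 0.4454 of each dose.
Each bolus raises the concentration by D/Vd = 887/80 ≈ 11.088 mg/L.
Steady-state trough Cmin,ss = C₀·f/(1−f) ≈ 11.088 × 0.4454/0.5546 ≈ 8.905 mg/L.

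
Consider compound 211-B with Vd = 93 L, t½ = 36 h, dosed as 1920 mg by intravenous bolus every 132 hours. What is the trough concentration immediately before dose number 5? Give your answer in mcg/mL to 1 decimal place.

1.8 mcg/mL

f = (1/2)^(τ/t½) = (1/2)^(132/36) ≈ 0.0787.
C₀ = D/Vd = 1920/93 ≈ 20.645 mcg/mL.
Before the 5th dose, 4 doses have been given. Superposition: Cmin = C₀·(f + f² + … + f^4).
≈ 20.645 × (0.0787 + 0.0062 + 0.0005 + 0.0000) ≈ 20.645 × 0.0854 ≈ 1.763 mcg/mL.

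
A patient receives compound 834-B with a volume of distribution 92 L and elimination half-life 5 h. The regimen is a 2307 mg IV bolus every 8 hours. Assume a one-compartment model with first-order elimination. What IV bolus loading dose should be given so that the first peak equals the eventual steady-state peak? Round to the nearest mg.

f = (1/2)^(8/5) ≈ 0.329877; accumulation ratio R = 1/(1−f) ≈ 1.49226.
Loading dose to hit Cmax,ss on first dose: D_load = D_maint·R ≈ 2307 × 1.49226 ≈ 3442.64 mg.

3443 mg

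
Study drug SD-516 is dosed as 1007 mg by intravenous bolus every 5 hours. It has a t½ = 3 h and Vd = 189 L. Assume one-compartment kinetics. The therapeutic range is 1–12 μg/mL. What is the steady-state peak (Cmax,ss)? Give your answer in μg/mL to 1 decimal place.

7.8 μg/mL

Over one 5-h interval, 5/3 ≈ 1.6667 half-lives elapse, leaving f ≈ 0.3150 of each dose.
At steady state, accumulation factor R = 1/(1 − e^(−kτ)) ≈ 1.4599.
Each bolus raises the concentration by D/Vd = 1007/189 ≈ 5.328 μg/mL.
Steady-state peak Cmax,ss = C₀·R ≈ 5.328 × 1.4599 ≈ 7.778 μg/mL.
Peak 7.8 μg/mL vs MTC 12 μg/mL: below toxic threshold.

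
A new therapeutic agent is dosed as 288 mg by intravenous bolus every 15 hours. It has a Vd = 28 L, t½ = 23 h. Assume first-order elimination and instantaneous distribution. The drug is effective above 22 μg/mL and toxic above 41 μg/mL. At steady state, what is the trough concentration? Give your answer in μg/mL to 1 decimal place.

18.0 μg/mL

Over one 15-h interval, 15/23 ≈ 0.65217 half-lives elapse, leaving f ≈ 0.6363 of each dose.
Each bolus raises the concentration by D/Vd = 288/28 ≈ 10.286 μg/mL.
Steady-state trough Cmin,ss = C₀·f/(1−f) ≈ 10.286 × 0.6363/0.3637 ≈ 17.996 μg/mL.
Trough 18.0 μg/mL vs MEC 22 μg/mL: subtherapeutic.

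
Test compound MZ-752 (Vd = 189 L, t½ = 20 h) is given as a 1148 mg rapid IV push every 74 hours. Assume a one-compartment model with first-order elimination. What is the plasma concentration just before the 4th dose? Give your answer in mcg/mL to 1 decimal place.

0.5 mcg/mL

f = (1/2)^(τ/t½) = (1/2)^(74/20) ≈ 0.0769.
C₀ = D/Vd = 1148/189 ≈ 6.074 mcg/mL.
Before the 4th dose, 3 doses have been given. Superposition: Cmin = C₀·(f + f² + … + f^3).
≈ 6.074 × (0.0769 + 0.0059 + 0.0005) ≈ 6.074 × 0.0833 ≈ 0.506 mcg/mL.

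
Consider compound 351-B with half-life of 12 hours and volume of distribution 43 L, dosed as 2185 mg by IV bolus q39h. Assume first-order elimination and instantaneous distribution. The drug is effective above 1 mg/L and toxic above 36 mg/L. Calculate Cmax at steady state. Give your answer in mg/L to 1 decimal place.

τ/t½ = 39/12 ≈ 3.25, so fraction remaining f = (1/2)^(39/12) ≈ 0.1051.
At steady state, accumulation factor R = 1/(1 − e^(−kτ)) ≈ 1.1174.
Each bolus raises the concentration by D/Vd = 2185/43 ≈ 50.814 mg/L.
Cmax,ss = C₀/(1 − f) ≈ 50.814/0.8949 ≈ 56.782 mg/L.
Peak 56.8 mg/L vs MTC 36 mg/L: exceeds toxic threshold.

56.8 mg/L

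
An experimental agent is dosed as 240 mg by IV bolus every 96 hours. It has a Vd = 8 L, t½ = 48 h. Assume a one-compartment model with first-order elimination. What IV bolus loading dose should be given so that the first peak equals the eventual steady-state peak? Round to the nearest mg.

320 mg

f = (1/2)^(96/48) ≈ 0.250000; accumulation ratio R = 1/(1−f) ≈ 1.33333.
Loading dose to hit Cmax,ss on first dose: D_load = D_maint·R ≈ 240 × 1.33333 ≈ 320.00 mg.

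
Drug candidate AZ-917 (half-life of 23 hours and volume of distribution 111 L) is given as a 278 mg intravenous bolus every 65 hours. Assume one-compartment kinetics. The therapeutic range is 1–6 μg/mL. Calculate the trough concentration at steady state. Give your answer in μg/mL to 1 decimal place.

Over one 65-h interval, 65/23 ≈ 2.8261 half-lives elapse, leaving f ≈ 0.1410 of each dose.
Each bolus raises the concentration by D/Vd = 278/111 ≈ 2.505 μg/mL.
Steady-state trough Cmin,ss = C₀·f/(1−f) ≈ 2.505 × 0.1410/0.8590 ≈ 0.411 μg/mL.
Trough 0.4 μg/mL vs MEC 1 μg/mL: subtherapeutic.

0.4 μg/mL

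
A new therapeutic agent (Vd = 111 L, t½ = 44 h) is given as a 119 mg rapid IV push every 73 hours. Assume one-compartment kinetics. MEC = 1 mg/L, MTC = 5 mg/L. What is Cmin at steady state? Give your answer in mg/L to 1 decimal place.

0.5 mg/L

τ/t½ = 73/44 ≈ 1.6591, so fraction remaining f = (1/2)^(73/44) ≈ 0.3166.
At steady state, accumulation factor R = 1/(1 − e^(−kτ)) ≈ 1.4633.
Single-dose peak C₀ = D/Vd = 119/111 ≈ 1.072 mg/L.
Steady-state peak Cmax,ss = C₀·R ≈ 1.072 × 1.4633 ≈ 1.569 mg/L.
Steady-state trough Cmin,ss = Cmax,ss·f ≈ 1.569 × 0.3166 ≈ 0.497 mg/L.
Trough 0.5 mg/L vs MEC 1 mg/L: subtherapeutic.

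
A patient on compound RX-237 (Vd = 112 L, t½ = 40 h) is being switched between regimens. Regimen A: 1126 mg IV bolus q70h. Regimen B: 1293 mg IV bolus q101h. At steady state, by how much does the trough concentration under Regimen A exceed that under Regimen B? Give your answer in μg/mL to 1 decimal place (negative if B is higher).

1.8 μg/mL

Regimen A: f = (1/2)^(70/40) ≈ 0.2973; Cmin,ss = (1126/112)·f/(1−f) ≈ 4.253 μg/mL.
Regimen B: f = (1/2)^(101/40) ≈ 0.1737; Cmin,ss = (1293/112)·f/(1−f) ≈ 2.427 μg/mL.
Difference ≈ 4.253 − 2.427 ≈ 1.826 μg/mL.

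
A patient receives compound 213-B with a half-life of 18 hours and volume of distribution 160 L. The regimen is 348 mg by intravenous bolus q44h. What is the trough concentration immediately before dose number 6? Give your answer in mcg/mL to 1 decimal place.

0.5 mcg/mL

f = (1/2)^(τ/t½) = (1/2)^(44/18) ≈ 0.1837.
C₀ = D/Vd = 348/160 ≈ 2.175 mcg/mL.
Before the 6th dose, 5 doses have been given. Superposition: Cmin = C₀·(f + f² + … + f^5).
≈ 2.175 × (0.1837 + 0.0337 + 0.0062 + 0.0011 + 0.0002) ≈ 2.175 × 0.2249 ≈ 0.489 mcg/mL.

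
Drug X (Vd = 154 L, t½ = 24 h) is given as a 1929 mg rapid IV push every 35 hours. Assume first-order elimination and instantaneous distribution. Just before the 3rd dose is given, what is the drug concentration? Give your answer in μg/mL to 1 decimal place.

f = (1/2)^(τ/t½) = (1/2)^(35/24) ≈ 0.3639.
C₀ = D/Vd = 1929/154 ≈ 12.526 μg/mL.
Before the 3rd dose, 2 doses have been given. Superposition: Cmin = C₀·(f + f²).
≈ 12.526 × (0.3639 + 0.1324) ≈ 12.526 × 0.4963 ≈ 6.217 μg/mL.

6.2 μg/mL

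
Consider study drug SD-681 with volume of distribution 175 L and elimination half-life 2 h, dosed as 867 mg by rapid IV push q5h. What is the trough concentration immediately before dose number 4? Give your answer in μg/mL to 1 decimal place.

f = (1/2)^(τ/t½) = (1/2)^(5/2) ≈ 0.1768.
C₀ = D/Vd = 867/175 ≈ 4.954 μg/mL.
Before the 4th dose, 3 doses have been given. Superposition: Cmin = C₀·(f + f² + … + f^3).
≈ 4.954 × (0.1768 + 0.0313 + 0.0055) ≈ 4.954 × 0.2136 ≈ 1.058 μg/mL.

1.1 μg/mL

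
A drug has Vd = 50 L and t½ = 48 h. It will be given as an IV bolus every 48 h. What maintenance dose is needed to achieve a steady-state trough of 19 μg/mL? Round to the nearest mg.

950 mg

τ/t½ = 48/48 ≈ 1, so f = (1/2)^(48/48) ≈ 0.500000.
Cmin,ss = (D/Vd)·f/(1−f), so D = Cmin,ss·Vd·(1−f)/f.
D = 19 × 50 × (1−f)/f ≈ 19 × 50 × 1.00000 ≈ 950.00 mg.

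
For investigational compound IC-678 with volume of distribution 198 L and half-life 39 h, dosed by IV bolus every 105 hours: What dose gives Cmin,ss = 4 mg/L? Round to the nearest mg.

4327 mg

τ/t½ = 105/39 ≈ 2.6923, so f = (1/2)^(105/39) ≈ 0.154716.
Cmin,ss = (D/Vd)·f/(1−f), so D = Cmin,ss·Vd·(1−f)/f.
D = 4 × 198 × (1−f)/f ≈ 4 × 198 × 5.46346 ≈ 4327.06 mg.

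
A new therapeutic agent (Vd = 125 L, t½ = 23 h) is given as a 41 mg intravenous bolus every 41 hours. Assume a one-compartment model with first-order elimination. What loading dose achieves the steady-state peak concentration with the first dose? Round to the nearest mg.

f = (1/2)^(41/23) ≈ 0.290657; accumulation ratio R = 1/(1−f) ≈ 1.40976.
Loading dose to hit Cmax,ss on first dose: D_load = D_maint·R ≈ 41 × 1.40976 ≈ 57.80 mg.

58 mg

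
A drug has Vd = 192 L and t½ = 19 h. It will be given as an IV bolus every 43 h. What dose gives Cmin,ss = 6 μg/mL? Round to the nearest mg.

τ/t½ = 43/19 ≈ 2.2632, so f = (1/2)^(43/19) ≈ 0.208316.
Cmin,ss = (D/Vd)·f/(1−f), so D = Cmin,ss·Vd·(1−f)/f.
D = 6 × 192 × (1−f)/f ≈ 6 × 192 × 3.80040 ≈ 4378.06 mg.

4378 mg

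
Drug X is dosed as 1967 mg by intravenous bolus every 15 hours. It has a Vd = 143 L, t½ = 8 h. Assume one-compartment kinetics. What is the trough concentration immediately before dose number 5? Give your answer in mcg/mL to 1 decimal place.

5.1 mcg/mL

f = (1/2)^(τ/t½) = (1/2)^(15/8) ≈ 0.2726.
C₀ = D/Vd = 1967/143 ≈ 13.755 mcg/mL.
Before the 5th dose, 4 doses have been given. Superposition: Cmin = C₀·(f + f² + … + f^4).
≈ 13.755 × (0.2726 + 0.0743 + 0.0203 + 0.0055) ≈ 13.755 × 0.3727 ≈ 5.126 mcg/mL.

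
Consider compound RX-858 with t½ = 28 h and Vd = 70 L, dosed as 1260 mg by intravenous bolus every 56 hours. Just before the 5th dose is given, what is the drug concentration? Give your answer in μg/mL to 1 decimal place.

f = (1/2)^(τ/t½) = (1/2)^(56/28) ≈ 0.2500.
C₀ = D/Vd = 1260/70 ≈ 18.000 μg/mL.
Before the 5th dose, 4 doses have been given. Superposition: Cmin = C₀·(f + f² + … + f^4).
≈ 18.000 × (0.2500 + 0.0625 + 0.0156 + 0.0039) ≈ 18.000 × 0.3320 ≈ 5.976 μg/mL.

6.0 μg/mL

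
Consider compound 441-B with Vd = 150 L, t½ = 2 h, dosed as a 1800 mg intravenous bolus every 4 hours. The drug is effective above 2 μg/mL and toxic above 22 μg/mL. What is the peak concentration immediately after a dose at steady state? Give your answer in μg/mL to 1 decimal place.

16.0 μg/mL

τ = 4 h = 2 half-lives, so f = (1/2)^2 = 0.25.
At steady state, R = 1/(1 − 0.25) = 4/3.
Single-dose peak C₀ = D/Vd = 1800/150 = 12 μg/mL.
Steady-state peak Cmax,ss = C₀·R = 12 × 4/3 ≈ 16.000 μg/mL.
Peak 16.0 μg/mL vs MTC 22 μg/mL: below toxic threshold.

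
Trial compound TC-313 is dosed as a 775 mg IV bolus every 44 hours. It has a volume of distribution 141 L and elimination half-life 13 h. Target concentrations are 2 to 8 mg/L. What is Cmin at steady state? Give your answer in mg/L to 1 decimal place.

Over one 44-h interval, 44/13 ≈ 3.3846 half-lives elapse, leaving f ≈ 0.0957 of each dose.
Single-dose peak C₀ = D/Vd = 775/141 ≈ 5.496 mg/L.
Steady-state trough Cmin,ss = C₀·f/(1−f) ≈ 5.496 × 0.0957/0.9043 ≈ 0.582 mg/L.
Trough 0.6 mg/L vs MEC 2 mg/L: subtherapeutic.

0.6 mg/L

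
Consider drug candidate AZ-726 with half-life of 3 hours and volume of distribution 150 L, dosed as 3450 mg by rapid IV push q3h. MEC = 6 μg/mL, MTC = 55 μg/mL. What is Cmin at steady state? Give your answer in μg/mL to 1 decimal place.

The dosing interval is 1 half-life, so f = 2^(−1) = 0.5.
Accumulation ratio R = 1/(1 − f) = 1/0.5 = 2/1.
Single-dose peak C₀ = D/Vd = 3450/150 = 23 μg/mL.
Steady-state peak Cmax,ss = C₀·R = 23 × 2/1 ≈ 46.000 μg/mL.
Steady-state trough Cmin,ss = Cmax,ss·f ≈ 46.000 × 0.5 ≈ 23.000 μg/mL.
Trough 23.0 μg/mL vs MEC 6 μg/mL: adequate.

23.0 μg/mL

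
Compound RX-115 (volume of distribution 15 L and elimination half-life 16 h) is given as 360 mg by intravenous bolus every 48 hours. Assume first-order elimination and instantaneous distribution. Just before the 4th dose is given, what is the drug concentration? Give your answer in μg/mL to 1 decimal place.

f = (1/2)^(τ/t½) = (1/2)^(48/16) ≈ 0.1250.
C₀ = D/Vd = 360/15 ≈ 24.000 μg/mL.
Before the 4th dose, 3 doses have been given. Superposition: Cmin = C₀·(f + f² + … + f^3).
≈ 24.000 × (0.1250 + 0.0156 + 0.0020) ≈ 24.000 × 0.1426 ≈ 3.422 μg/mL.

3.4 μg/mL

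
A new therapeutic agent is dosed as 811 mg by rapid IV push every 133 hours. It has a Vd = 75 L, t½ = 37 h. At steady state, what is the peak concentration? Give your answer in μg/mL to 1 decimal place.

τ/t½ = 133/37 ≈ 3.5946, so fraction remaining f = (1/2)^(133/37) ≈ 0.0828.
At steady state, accumulation factor R = 1/(1 − e^(−kτ)) ≈ 1.0903.
Each bolus raises the concentration by D/Vd = 811/75 ≈ 10.813 μg/mL.
Steady-state peak Cmax,ss = C₀·R ≈ 10.813 × 1.0903 ≈ 11.789 μg/mL.

11.8 μg/mL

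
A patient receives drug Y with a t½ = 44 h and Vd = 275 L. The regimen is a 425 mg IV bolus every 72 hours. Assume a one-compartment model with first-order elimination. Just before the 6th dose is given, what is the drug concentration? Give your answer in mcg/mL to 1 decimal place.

0.7 mcg/mL

f = (1/2)^(τ/t½) = (1/2)^(72/44) ≈ 0.3217.
C₀ = D/Vd = 425/275 ≈ 1.545 mcg/mL.
Before the 6th dose, 5 doses have been given. Superposition: Cmin = C₀·(f + f² + … + f^5).
≈ 1.545 × (0.3217 + 0.1035 + 0.0333 + 0.0107 + 0.0034) ≈ 1.545 × 0.4726 ≈ 0.730 mcg/mL.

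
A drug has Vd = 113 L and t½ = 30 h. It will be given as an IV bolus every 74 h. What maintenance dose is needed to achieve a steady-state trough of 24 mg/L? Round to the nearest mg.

12279 mg

τ/t½ = 74/30 ≈ 2.4667, so f = (1/2)^(74/30) ≈ 0.180909.
Cmin,ss = (D/Vd)·f/(1−f), so D = Cmin,ss·Vd·(1−f)/f.
D = 24 × 113 × (1−f)/f ≈ 24 × 113 × 4.52764 ≈ 12278.96 mg.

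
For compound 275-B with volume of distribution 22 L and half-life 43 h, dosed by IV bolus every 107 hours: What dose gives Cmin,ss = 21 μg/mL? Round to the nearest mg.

τ/t½ = 107/43 ≈ 2.4884, so f = (1/2)^(107/43) ≈ 0.178207.
Cmin,ss = (D/Vd)·f/(1−f), so D = Cmin,ss·Vd·(1−f)/f.
D = 21 × 22 × (1−f)/f ≈ 21 × 22 × 4.61145 ≈ 2130.49 mg.

2130 mg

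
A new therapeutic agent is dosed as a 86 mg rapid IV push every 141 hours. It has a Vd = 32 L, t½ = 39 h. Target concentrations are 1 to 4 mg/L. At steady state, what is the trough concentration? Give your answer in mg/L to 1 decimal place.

0.2 mg/L

k = ln2/t½ = ln2/39 ≈ 0.017773 h⁻¹; fraction remaining f = e^(−kτ) = e^(−0.017773×141) ≈ 0.0816.
Accumulation ratio R = 1/(1 − f) ≈ 1/0.9184 ≈ 1.0889.
Each bolus raises the concentration by D/Vd = 86/32 ≈ 2.688 mg/L.
Cmax,ss = C₀/(1 − f) ≈ 2.688/0.9184 ≈ 2.927 mg/L.
Steady-state trough Cmin,ss = Cmax,ss·f ≈ 2.927 × 0.0816 ≈ 0.239 mg/L.
Trough 0.2 mg/L vs MEC 1 mg/L: subtherapeutic.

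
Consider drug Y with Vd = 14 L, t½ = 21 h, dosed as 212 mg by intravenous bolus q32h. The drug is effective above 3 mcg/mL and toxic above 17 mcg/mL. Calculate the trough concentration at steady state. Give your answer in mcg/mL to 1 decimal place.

τ/t½ = 32/21 ≈ 1.5238, so fraction remaining f = (1/2)^(32/21) ≈ 0.3478.
At steady state, accumulation factor R = 1/(1 − e^(−kτ)) ≈ 1.5333.
Single-dose peak C₀ = D/Vd = 212/14 ≈ 15.143 mcg/mL.
Cmax,ss = C₀/(1 − f) ≈ 15.143/0.6522 ≈ 23.218 mcg/mL.
Steady-state trough Cmin,ss = Cmax,ss·f ≈ 23.218 × 0.3478 ≈ 8.075 mcg/mL.
Trough 8.1 mcg/mL vs MEC 3 mcg/mL: adequate.

8.1 mcg/mL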